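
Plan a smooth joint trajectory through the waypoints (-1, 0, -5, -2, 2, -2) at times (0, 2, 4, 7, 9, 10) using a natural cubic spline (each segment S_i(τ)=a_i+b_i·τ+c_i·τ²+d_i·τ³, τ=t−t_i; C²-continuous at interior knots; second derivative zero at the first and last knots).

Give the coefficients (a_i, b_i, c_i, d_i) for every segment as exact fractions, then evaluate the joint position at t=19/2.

Δ: Δ0=1/2, Δ1=-5/2, Δ2=1, Δ3=2, Δ4=-4
row 1: diag=8, rhs=-18; c'=1/4, d'=-9/4
row 2: denom=10−2·1/4=19/2; d'=(21−2·-9/4)/(19/2)=51/19
row 3: denom=10−3·6/19=172/19; d'=(6−3·51/19)/(172/19)=-39/172
row 4: denom=6−2·19/86=239/43; d'=(-36−2·-39/172)/(239/43)=-3057/478
back: M4=-3057/478
back: M3=-39/172−19/86·-3057/478=567/478
back: M2=51/19−6/19·567/478=552/239
back: M1=-9/4−1/4·552/239=-2703/956
M: M0=0, M1=-2703/956, M2=552/239, M3=567/478, M4=-3057/478, M5=0
seg 0: a=-1, c=M0/2=0, d=(M1−M0)/(6·2)=-901/3824, b=Δ0−h0·(2M0+M1)/6=1379/956
seg 1: a=0, c=M1/2=-2703/1912, d=(M2−M1)/(6·2)=1637/3824, b=Δ1−h1·(2M1+M2)/6=-331/239
seg 2: a=-5, c=M2/2=276/239, d=(M3−M2)/(6·3)=-179/2868, b=Δ2−h2·(2M2+M3)/6=-1819/956
seg 3: a=-2, c=M3/2=567/956, d=(M4−M3)/(6·2)=-151/239, b=Δ3−h3·(2M3+M4)/6=1597/478
seg 4: a=2, c=M4/2=-3057/956, d=(M5−M4)/(6·1)=1019/956, b=Δ4−h4·(2M4+M5)/6=-893/478
t_q=19/2 → seg 4, τ=1/2; S=2+-893/478·τ+-3057/956·τ²+1019/956·τ³=3057/7648

  seg 0: a=-1 b=1379/956 c=0 d=-901/3824
  seg 1: a=0 b=-331/239 c=-2703/1912 d=1637/3824
  seg 2: a=-5 b=-1819/956 c=276/239 d=-179/2868
  seg 3: a=-2 b=1597/478 c=567/956 d=-151/239
  seg 4: a=2 b=-893/478 c=-3057/956 d=1019/956
S(19/2) = 3057/7648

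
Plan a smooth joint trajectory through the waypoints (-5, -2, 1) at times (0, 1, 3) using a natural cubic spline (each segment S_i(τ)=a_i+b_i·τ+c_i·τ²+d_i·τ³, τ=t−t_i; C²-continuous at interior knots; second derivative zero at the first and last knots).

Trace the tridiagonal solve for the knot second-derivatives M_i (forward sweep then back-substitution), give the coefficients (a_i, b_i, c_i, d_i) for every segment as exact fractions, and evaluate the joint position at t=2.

Δ: Δ0=3, Δ1=3/2
row 1: diag=6, rhs=-9; c'=1/3, d'=-3/2
back: M1=-3/2
M: M0=0, M1=-3/2, M2=0
seg 0: a=-5, c=M0/2=0, d=(M1−M0)/(6·1)=-1/4, b=Δ0−h0·(2M0+M1)/6=13/4
seg 1: a=-2, c=M1/2=-3/4, d=(M2−M1)/(6·2)=1/8, b=Δ1−h1·(2M1+M2)/6=5/2
t_q=2 → seg 1, τ=1; S=-2+5/2·τ+-3/4·τ²+1/8·τ³=-1/8

  seg 0: a=-5 b=13/4 c=0 d=-1/4
  seg 1: a=-2 b=5/2 c=-3/4 d=1/8
S(2) = -1/8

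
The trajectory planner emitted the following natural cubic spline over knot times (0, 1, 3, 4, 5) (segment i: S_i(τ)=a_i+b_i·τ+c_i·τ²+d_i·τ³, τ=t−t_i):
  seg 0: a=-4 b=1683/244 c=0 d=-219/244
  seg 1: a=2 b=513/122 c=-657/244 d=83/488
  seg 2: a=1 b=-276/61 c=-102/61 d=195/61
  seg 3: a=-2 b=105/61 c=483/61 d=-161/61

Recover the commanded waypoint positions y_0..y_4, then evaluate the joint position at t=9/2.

y_0 = S_0(0) = a_0 = -4
y_1 = S_1(0) = a_1 = 2
y_2 = S_2(0) = a_2 = 1
y_3 = S_3(0) = a_3 = -2
y_4 = S_3(1) = 5
t_q=9/2 is in segment 3 (τ=1/2); S_3(τ)=249/488

y_0=-4 y_1=2 y_2=1 y_3=-2 y_4=5
S(9/2) = 249/488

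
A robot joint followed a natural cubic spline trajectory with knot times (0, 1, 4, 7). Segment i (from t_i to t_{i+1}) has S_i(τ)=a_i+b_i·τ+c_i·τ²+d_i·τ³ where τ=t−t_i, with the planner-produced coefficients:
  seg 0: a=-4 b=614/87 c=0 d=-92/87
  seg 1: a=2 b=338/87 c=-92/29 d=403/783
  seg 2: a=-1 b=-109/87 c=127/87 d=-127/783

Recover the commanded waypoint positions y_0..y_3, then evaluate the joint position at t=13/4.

y_0=-4 y_1=2 y_2=-1 y_3=4
S(13/4) = 1009/1856

y_0 = S_0(0) = a_0 = -4
y_1 = S_1(0) = a_1 = 2
y_2 = S_2(0) = a_2 = -1
y_3 = S_2(3) = 4
t_q=13/4 is in segment 1 (τ=9/4); S_1(τ)=1009/1856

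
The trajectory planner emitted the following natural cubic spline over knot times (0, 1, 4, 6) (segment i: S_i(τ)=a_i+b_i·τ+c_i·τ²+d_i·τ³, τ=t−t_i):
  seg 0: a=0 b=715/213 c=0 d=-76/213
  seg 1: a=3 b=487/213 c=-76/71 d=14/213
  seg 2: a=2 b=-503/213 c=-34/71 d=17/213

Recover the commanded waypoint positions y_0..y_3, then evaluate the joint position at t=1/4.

y_0 = S_0(0) = a_0 = 0
y_1 = S_1(0) = a_1 = 3
y_2 = S_2(0) = a_2 = 2
y_3 = S_2(2) = -4
t_q=1/4 is in segment 0 (τ=1/4); S_0(τ)=947/1136

y_0=0 y_1=3 y_2=2 y_3=-4
S(1/4) = 947/1136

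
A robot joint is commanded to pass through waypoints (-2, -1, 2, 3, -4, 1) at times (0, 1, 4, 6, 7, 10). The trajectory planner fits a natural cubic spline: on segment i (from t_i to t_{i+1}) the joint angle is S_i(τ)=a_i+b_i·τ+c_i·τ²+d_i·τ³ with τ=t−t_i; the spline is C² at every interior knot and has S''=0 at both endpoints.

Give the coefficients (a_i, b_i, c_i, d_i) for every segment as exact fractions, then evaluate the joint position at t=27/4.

  seg 0: a=-2 b=6845/6162 c=0 d=-683/6162
  seg 1: a=-1 b=2398/3081 c=-683/2054 d=7513/55458
  seg 2: a=2 b=1157/474 c=2732/3081 d=-2861/3081
  seg 3: a=3 b=-10589/2054 c=-14434/3081 d=17501/6162
  seg 4: a=-4 b=-18500/3081 c=23635/6162 d=-23635/55458
S(27/4) = -302811/131456

Δ: Δ0=1, Δ1=1, Δ2=1/2, Δ3=-7, Δ4=5/3
row 1: diag=8, rhs=0; c'=3/8, d'=0
row 2: denom=10−3·3/8=71/8; d'=(-3−3·0)/(71/8)=-24/71
row 3: denom=6−2·16/71=394/71; d'=(-45−2·-24/71)/(394/71)=-3147/394
row 4: denom=8−1·71/394=3081/394; d'=(52−1·-3147/394)/(3081/394)=23635/3081
back: M4=23635/3081
back: M3=-3147/394−71/394·23635/3081=-28868/3081
back: M2=-24/71−16/71·-28868/3081=5464/3081
back: M1=0−3/8·5464/3081=-683/1027
M: M0=0, M1=-683/1027, M2=5464/3081, M3=-28868/3081, M4=23635/3081, M5=0
seg 0: a=-2, c=M0/2=0, d=(M1−M0)/(6·1)=-683/6162, b=Δ0−h0·(2M0+M1)/6=6845/6162
seg 1: a=-1, c=M1/2=-683/2054, d=(M2−M1)/(6·3)=7513/55458, b=Δ1−h1·(2M1+M2)/6=2398/3081
seg 2: a=2, c=M2/2=2732/3081, d=(M3−M2)/(6·2)=-2861/3081, b=Δ2−h2·(2M2+M3)/6=1157/474
seg 3: a=3, c=M3/2=-14434/3081, d=(M4−M3)/(6·1)=17501/6162, b=Δ3−h3·(2M3+M4)/6=-10589/2054
seg 4: a=-4, c=M4/2=23635/6162, d=(M5−M4)/(6·3)=-23635/55458, b=Δ4−h4·(2M4+M5)/6=-18500/3081
t_q=27/4 → seg 3, τ=3/4; S=3+-10589/2054·τ+-14434/3081·τ²+17501/6162·τ³=-302811/131456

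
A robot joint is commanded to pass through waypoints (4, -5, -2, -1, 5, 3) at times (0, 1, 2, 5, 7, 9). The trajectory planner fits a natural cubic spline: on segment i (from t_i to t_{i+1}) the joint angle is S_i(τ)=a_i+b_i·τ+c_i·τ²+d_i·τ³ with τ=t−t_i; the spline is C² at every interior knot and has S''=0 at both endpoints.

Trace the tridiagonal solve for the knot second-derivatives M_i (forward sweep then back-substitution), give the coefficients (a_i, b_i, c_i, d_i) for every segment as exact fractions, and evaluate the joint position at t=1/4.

  seg 0: a=4 b=-19001/1551 c=0 d=5042/1551
  seg 1: a=-5 b=-3875/1551 c=5042/517 d=-6598/1551
  seg 2: a=-2 b=6583/1551 c=-1556/517 d=294/517
  seg 3: a=-1 b=2389/1551 c=1090/517 d=-1069/1551
  seg 4: a=5 b=2641/1551 c=-1048/517 d=524/1551
S(1/4) = 16347/16544

Δ: Δ0=-9, Δ1=3, Δ2=1/3, Δ3=3, Δ4=-1
row 1: diag=4, rhs=72; c'=1/4, d'=18
row 2: denom=8−1·1/4=31/4; d'=(-16−1·18)/(31/4)=-136/31
row 3: denom=10−3·12/31=274/31; d'=(16−3·-136/31)/(274/31)=452/137
row 4: denom=8−2·31/137=1034/137; d'=(-24−2·452/137)/(1034/137)=-2096/517
back: M4=-2096/517
back: M3=452/137−31/137·-2096/517=2180/517
back: M2=-136/31−12/31·2180/517=-3112/517
back: M1=18−1/4·-3112/517=10084/517
M: M0=0, M1=10084/517, M2=-3112/517, M3=2180/517, M4=-2096/517, M5=0
seg 0: a=4, c=M0/2=0, d=(M1−M0)/(6·1)=5042/1551, b=Δ0−h0·(2M0+M1)/6=-19001/1551
seg 1: a=-5, c=M1/2=5042/517, d=(M2−M1)/(6·1)=-6598/1551, b=Δ1−h1·(2M1+M2)/6=-3875/1551
seg 2: a=-2, c=M2/2=-1556/517, d=(M3−M2)/(6·3)=294/517, b=Δ2−h2·(2M2+M3)/6=6583/1551
seg 3: a=-1, c=M3/2=1090/517, d=(M4−M3)/(6·2)=-1069/1551, b=Δ3−h3·(2M3+M4)/6=2389/1551
seg 4: a=5, c=M4/2=-1048/517, d=(M5−M4)/(6·2)=524/1551, b=Δ4−h4·(2M4+M5)/6=2641/1551
t_q=1/4 → seg 0, τ=1/4; S=4+-19001/1551·τ+0·τ²+5042/1551·τ³=16347/16544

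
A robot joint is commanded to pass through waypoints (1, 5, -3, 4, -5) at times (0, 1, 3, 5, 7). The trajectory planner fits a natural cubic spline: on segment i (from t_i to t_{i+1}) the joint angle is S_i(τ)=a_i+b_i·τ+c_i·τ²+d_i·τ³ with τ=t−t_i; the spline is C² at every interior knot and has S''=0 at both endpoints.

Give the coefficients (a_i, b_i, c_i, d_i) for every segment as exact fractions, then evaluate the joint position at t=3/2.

Δ: Δ0=4, Δ1=-4, Δ2=7/2, Δ3=-9/2
row 1: diag=6, rhs=-48; c'=1/3, d'=-8
row 2: denom=8−2·1/3=22/3; d'=(45−2·-8)/(22/3)=183/22
row 3: denom=8−2·3/11=82/11; d'=(-48−2·183/22)/(82/11)=-711/82
back: M3=-711/82
back: M2=183/22−3/11·-711/82=438/41
back: M1=-8−1/3·438/41=-474/41
M: M0=0, M1=-474/41, M2=438/41, M3=-711/82, M4=0
seg 0: a=1, c=M0/2=0, d=(M1−M0)/(6·1)=-79/41, b=Δ0−h0·(2M0+M1)/6=243/41
seg 1: a=5, c=M1/2=-237/41, d=(M2−M1)/(6·2)=76/41, b=Δ1−h1·(2M1+M2)/6=6/41
seg 2: a=-3, c=M2/2=219/41, d=(M3−M2)/(6·2)=-529/328, b=Δ2−h2·(2M2+M3)/6=-30/41
seg 3: a=4, c=M3/2=-711/164, d=(M4−M3)/(6·2)=237/328, b=Δ3−h3·(2M3+M4)/6=105/82
t_q=3/2 → seg 1, τ=1/2; S=5+6/41·τ+-237/41·τ²+76/41·τ³=633/164

  seg 0: a=1 b=243/41 c=0 d=-79/41
  seg 1: a=5 b=6/41 c=-237/41 d=76/41
  seg 2: a=-3 b=-30/41 c=219/41 d=-529/328
  seg 3: a=4 b=105/82 c=-711/164 d=237/328
S(3/2) = 633/164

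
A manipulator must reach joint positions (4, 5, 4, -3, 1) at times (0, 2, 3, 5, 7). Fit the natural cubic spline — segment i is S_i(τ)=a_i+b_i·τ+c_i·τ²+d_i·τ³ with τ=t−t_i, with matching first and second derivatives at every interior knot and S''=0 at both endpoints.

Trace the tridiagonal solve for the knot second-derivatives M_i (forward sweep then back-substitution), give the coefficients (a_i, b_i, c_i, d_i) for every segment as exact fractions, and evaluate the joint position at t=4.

  seg 0: a=4 b=99/128 c=0 d=-35/512
  seg 1: a=5 b=-3/64 c=-105/256 d=-139/256
  seg 2: a=4 b=-639/256 c=-261/128 d=787/1024
  seg 3: a=-3 b=-183/128 c=1317/512 d=-439/1024
S(4) = 239/1024

Δ: Δ0=1/2, Δ1=-1, Δ2=-7/2, Δ3=2
row 1: diag=6, rhs=-9; c'=1/6, d'=-3/2
row 2: denom=6−1·1/6=35/6; d'=(-15−1·-3/2)/(35/6)=-81/35
row 3: denom=8−2·12/35=256/35; d'=(33−2·-81/35)/(256/35)=1317/256
back: M3=1317/256
back: M2=-81/35−12/35·1317/256=-261/64
back: M1=-3/2−1/6·-261/64=-105/128
M: M0=0, M1=-105/128, M2=-261/64, M3=1317/256, M4=0
seg 0: a=4, c=M0/2=0, d=(M1−M0)/(6·2)=-35/512, b=Δ0−h0·(2M0+M1)/6=99/128
seg 1: a=5, c=M1/2=-105/256, d=(M2−M1)/(6·1)=-139/256, b=Δ1−h1·(2M1+M2)/6=-3/64
seg 2: a=4, c=M2/2=-261/128, d=(M3−M2)/(6·2)=787/1024, b=Δ2−h2·(2M2+M3)/6=-639/256
seg 3: a=-3, c=M3/2=1317/512, d=(M4−M3)/(6·2)=-439/1024, b=Δ3−h3·(2M3+M4)/6=-183/128
t_q=4 → seg 2, τ=1; S=4+-639/256·τ+-261/128·τ²+787/1024·τ³=239/1024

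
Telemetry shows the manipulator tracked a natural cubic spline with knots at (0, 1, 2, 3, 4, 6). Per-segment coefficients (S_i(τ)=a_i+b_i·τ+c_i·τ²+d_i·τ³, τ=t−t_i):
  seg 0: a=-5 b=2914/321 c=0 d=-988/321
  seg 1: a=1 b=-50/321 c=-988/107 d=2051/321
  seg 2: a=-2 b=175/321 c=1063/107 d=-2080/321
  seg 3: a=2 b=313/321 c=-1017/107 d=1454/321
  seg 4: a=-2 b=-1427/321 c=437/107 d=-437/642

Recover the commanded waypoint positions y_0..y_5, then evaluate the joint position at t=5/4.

y_0=-5 y_1=1 y_2=-2 y_3=2 y_4=-2 y_5=0
S(5/4) = 3313/6848

y_0 = S_0(0) = a_0 = -5
y_1 = S_1(0) = a_1 = 1
y_2 = S_2(0) = a_2 = -2
y_3 = S_3(0) = a_3 = 2
y_4 = S_4(0) = a_4 = -2
y_5 = S_4(2) = 0
t_q=5/4 is in segment 1 (τ=1/4); S_1(τ)=3313/6848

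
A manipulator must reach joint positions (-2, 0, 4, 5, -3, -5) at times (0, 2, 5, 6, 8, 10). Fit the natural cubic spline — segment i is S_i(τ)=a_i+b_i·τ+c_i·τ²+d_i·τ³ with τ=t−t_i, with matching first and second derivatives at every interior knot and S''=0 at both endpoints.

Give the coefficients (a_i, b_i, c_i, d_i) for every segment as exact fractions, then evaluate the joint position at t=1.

Δ: Δ0=1, Δ1=4/3, Δ2=1, Δ3=-4, Δ4=-1
row 1: diag=10, rhs=2; c'=3/10, d'=1/5
row 2: denom=8−3·3/10=71/10; d'=(-2−3·1/5)/(71/10)=-26/71
row 3: denom=6−1·10/71=416/71; d'=(-30−1·-26/71)/(416/71)=-263/52
row 4: denom=8−2·71/208=761/104; d'=(18−2·-263/52)/(761/104)=2924/761
back: M4=2924/761
back: M3=-263/52−71/208·2924/761=-4847/761
back: M2=-26/71−10/71·-4847/761=404/761
back: M1=1/5−3/10·404/761=31/761
M: M0=0, M1=31/761, M2=404/761, M3=-4847/761, M4=2924/761, M5=0
seg 0: a=-2, c=M0/2=0, d=(M1−M0)/(6·2)=31/9132, b=Δ0−h0·(2M0+M1)/6=2252/2283
seg 1: a=0, c=M1/2=31/1522, d=(M2−M1)/(6·3)=373/13698, b=Δ1−h1·(2M1+M2)/6=2345/2283
seg 2: a=4, c=M2/2=202/761, d=(M3−M2)/(6·1)=-5251/4566, b=Δ2−h2·(2M2+M3)/6=8605/4566
seg 3: a=5, c=M3/2=-4847/1522, d=(M4−M3)/(6·2)=7771/9132, b=Δ3−h3·(2M3+M4)/6=-2362/2283
seg 4: a=-3, c=M4/2=1462/761, d=(M5−M4)/(6·2)=-731/2283, b=Δ4−h4·(2M4+M5)/6=-8131/2283
t_q=1 → seg 0, τ=1; S=-2+2252/2283·τ+0·τ²+31/9132·τ³=-3075/3044

  seg 0: a=-2 b=2252/2283 c=0 d=31/9132
  seg 1: a=0 b=2345/2283 c=31/1522 d=373/13698
  seg 2: a=4 b=8605/4566 c=202/761 d=-5251/4566
  seg 3: a=5 b=-2362/2283 c=-4847/1522 d=7771/9132
  seg 4: a=-3 b=-8131/2283 c=1462/761 d=-731/2283
S(1) = -3075/3044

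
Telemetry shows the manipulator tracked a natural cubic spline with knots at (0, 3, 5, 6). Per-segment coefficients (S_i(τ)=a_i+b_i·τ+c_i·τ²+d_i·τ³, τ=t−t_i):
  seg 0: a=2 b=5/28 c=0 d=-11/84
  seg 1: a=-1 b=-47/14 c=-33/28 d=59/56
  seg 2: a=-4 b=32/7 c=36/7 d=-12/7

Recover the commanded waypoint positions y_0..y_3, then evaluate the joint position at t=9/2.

y_0 = S_0(0) = a_0 = 2
y_1 = S_1(0) = a_1 = -1
y_2 = S_2(0) = a_2 = -4
y_3 = S_2(1) = 4
t_q=9/2 is in segment 1 (τ=3/2); S_1(τ)=-2299/448

y_0=2 y_1=-1 y_2=-4 y_3=4
S(9/2) = -2299/448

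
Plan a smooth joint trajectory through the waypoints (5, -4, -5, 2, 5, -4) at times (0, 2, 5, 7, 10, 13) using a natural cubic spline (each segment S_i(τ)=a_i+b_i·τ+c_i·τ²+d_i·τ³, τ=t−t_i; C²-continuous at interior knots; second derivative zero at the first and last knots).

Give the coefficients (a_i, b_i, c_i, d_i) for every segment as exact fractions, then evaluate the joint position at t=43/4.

Δ: Δ0=-9/2, Δ1=-1/3, Δ2=7/2, Δ3=1, Δ4=-3
row 1: diag=10, rhs=25; c'=3/10, d'=5/2
row 2: denom=10−3·3/10=91/10; d'=(23−3·5/2)/(91/10)=155/91
row 3: denom=10−2·20/91=870/91; d'=(-15−2·155/91)/(870/91)=-335/174
row 4: denom=12−3·91/290=3207/290; d'=(-24−3·-335/174)/(3207/290)=-5285/3207
back: M4=-5285/3207
back: M3=-335/174−91/290·-5285/3207=-4516/3207
back: M2=155/91−20/91·-4516/3207=6455/3207
back: M1=5/2−3/10·6455/3207=2027/1069
M: M0=0, M1=2027/1069, M2=6455/3207, M3=-4516/3207, M4=-5285/3207, M5=0
seg 0: a=5, c=M0/2=0, d=(M1−M0)/(6·2)=2027/12828, b=Δ0−h0·(2M0+M1)/6=-32917/6414
seg 1: a=-4, c=M1/2=2027/2138, d=(M2−M1)/(6·3)=187/28863, b=Δ1−h1·(2M1+M2)/6=-20755/6414
seg 2: a=-5, c=M2/2=6455/6414, d=(M3−M2)/(6·2)=-1219/4276, b=Δ2−h2·(2M2+M3)/6=16853/6414
seg 3: a=2, c=M3/2=-2258/3207, d=(M4−M3)/(6·3)=-769/57726, b=Δ3−h3·(2M3+M4)/6=20731/6414
seg 4: a=5, c=M4/2=-5285/6414, d=(M5−M4)/(6·3)=5285/57726, b=Δ4−h4·(2M4+M5)/6=-4336/3207
t_q=43/4 → seg 4, τ=3/4; S=5+-4336/3207·τ+-5285/6414·τ²+5285/57726·τ³=487273/136832

  seg 0: a=5 b=-32917/6414 c=0 d=2027/12828
  seg 1: a=-4 b=-20755/6414 c=2027/2138 d=187/28863
  seg 2: a=-5 b=16853/6414 c=6455/6414 d=-1219/4276
  seg 3: a=2 b=20731/6414 c=-2258/3207 d=-769/57726
  seg 4: a=5 b=-4336/3207 c=-5285/6414 d=5285/57726
S(43/4) = 487273/136832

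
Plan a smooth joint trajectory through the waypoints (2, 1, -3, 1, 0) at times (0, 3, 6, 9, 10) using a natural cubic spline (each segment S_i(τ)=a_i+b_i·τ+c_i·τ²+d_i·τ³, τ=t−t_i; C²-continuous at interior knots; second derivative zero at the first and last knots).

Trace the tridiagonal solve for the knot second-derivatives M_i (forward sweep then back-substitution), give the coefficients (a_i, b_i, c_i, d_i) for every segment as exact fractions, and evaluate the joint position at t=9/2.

  seg 0: a=2 b=16/81 c=0 d=-43/729
  seg 1: a=1 b=-113/81 c=-43/81 d=134/729
  seg 2: a=-3 b=31/81 c=91/81 d=-196/729
  seg 3: a=1 b=-11/81 c=-35/27 d=35/81
S(9/2) = -5/3

Δ: Δ0=-1/3, Δ1=-4/3, Δ2=4/3, Δ3=-1
row 1: diag=12, rhs=-6; c'=1/4, d'=-1/2
row 2: denom=12−3·1/4=45/4; d'=(16−3·-1/2)/(45/4)=14/9
row 3: denom=8−3·4/15=36/5; d'=(-14−3·14/9)/(36/5)=-70/27
back: M3=-70/27
back: M2=14/9−4/15·-70/27=182/81
back: M1=-1/2−1/4·182/81=-86/81
M: M0=0, M1=-86/81, M2=182/81, M3=-70/27, M4=0
seg 0: a=2, c=M0/2=0, d=(M1−M0)/(6·3)=-43/729, b=Δ0−h0·(2M0+M1)/6=16/81
seg 1: a=1, c=M1/2=-43/81, d=(M2−M1)/(6·3)=134/729, b=Δ1−h1·(2M1+M2)/6=-113/81
seg 2: a=-3, c=M2/2=91/81, d=(M3−M2)/(6·3)=-196/729, b=Δ2−h2·(2M2+M3)/6=31/81
seg 3: a=1, c=M3/2=-35/27, d=(M4−M3)/(6·1)=35/81, b=Δ3−h3·(2M3+M4)/6=-11/81
t_q=9/2 → seg 1, τ=3/2; S=1+-113/81·τ+-43/81·τ²+134/729·τ³=-5/3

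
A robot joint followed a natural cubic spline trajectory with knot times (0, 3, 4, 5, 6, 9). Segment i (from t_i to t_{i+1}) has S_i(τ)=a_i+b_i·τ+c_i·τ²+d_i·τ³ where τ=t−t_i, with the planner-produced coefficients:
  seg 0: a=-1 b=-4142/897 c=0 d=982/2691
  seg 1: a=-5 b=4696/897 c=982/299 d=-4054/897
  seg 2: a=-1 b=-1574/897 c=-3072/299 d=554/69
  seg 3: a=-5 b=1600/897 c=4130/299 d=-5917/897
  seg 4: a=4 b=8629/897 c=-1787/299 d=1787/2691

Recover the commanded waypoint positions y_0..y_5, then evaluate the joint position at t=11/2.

y_0 = S_0(0) = a_0 = -1
y_1 = S_1(0) = a_1 = -5
y_2 = S_2(0) = a_2 = -1
y_3 = S_3(0) = a_3 = -5
y_4 = S_4(0) = a_4 = 4
y_5 = S_4(3) = -3
t_q=11/2 is in segment 3 (τ=1/2); S_3(τ)=-3539/2392

y_0=-1 y_1=-5 y_2=-1 y_3=-5 y_4=4 y_5=-3
S(11/2) = -3539/2392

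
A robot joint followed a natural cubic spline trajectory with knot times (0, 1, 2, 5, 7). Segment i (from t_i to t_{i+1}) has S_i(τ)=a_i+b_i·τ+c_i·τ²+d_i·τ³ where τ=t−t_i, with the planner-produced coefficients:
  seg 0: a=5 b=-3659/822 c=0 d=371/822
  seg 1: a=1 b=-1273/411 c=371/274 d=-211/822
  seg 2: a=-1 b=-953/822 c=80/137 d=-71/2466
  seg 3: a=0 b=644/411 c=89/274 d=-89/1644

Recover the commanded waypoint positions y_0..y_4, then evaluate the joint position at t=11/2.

y_0=5 y_1=1 y_2=-1 y_3=0 y_4=4
S(11/2) = 3761/4384

y_0 = S_0(0) = a_0 = 5
y_1 = S_1(0) = a_1 = 1
y_2 = S_2(0) = a_2 = -1
y_3 = S_3(0) = a_3 = 0
y_4 = S_3(2) = 4
t_q=11/2 is in segment 3 (τ=1/2); S_3(τ)=3761/4384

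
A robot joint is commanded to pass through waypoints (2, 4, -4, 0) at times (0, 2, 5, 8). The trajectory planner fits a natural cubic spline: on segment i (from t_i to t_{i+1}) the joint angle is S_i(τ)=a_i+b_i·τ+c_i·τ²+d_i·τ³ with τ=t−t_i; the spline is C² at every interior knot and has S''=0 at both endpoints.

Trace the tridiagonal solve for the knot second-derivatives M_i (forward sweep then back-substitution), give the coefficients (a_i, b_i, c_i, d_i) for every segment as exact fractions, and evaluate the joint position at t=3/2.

  seg 0: a=2 b=223/111 c=0 d=-28/111
  seg 1: a=4 b=-113/111 c=-56/37 d=107/333
  seg 2: a=-4 b=-158/111 c=51/37 d=-17/111
S(3/2) = 154/37

Δ: Δ0=1, Δ1=-8/3, Δ2=4/3
row 1: diag=10, rhs=-22; c'=3/10, d'=-11/5
row 2: denom=12−3·3/10=111/10; d'=(24−3·-11/5)/(111/10)=102/37
back: M2=102/37
back: M1=-11/5−3/10·102/37=-112/37
M: M0=0, M1=-112/37, M2=102/37, M3=0
seg 0: a=2, c=M0/2=0, d=(M1−M0)/(6·2)=-28/111, b=Δ0−h0·(2M0+M1)/6=223/111
seg 1: a=4, c=M1/2=-56/37, d=(M2−M1)/(6·3)=107/333, b=Δ1−h1·(2M1+M2)/6=-113/111
seg 2: a=-4, c=M2/2=51/37, d=(M3−M2)/(6·3)=-17/111, b=Δ2−h2·(2M2+M3)/6=-158/111
t_q=3/2 → seg 0, τ=3/2; S=2+223/111·τ+0·τ²+-28/111·τ³=154/37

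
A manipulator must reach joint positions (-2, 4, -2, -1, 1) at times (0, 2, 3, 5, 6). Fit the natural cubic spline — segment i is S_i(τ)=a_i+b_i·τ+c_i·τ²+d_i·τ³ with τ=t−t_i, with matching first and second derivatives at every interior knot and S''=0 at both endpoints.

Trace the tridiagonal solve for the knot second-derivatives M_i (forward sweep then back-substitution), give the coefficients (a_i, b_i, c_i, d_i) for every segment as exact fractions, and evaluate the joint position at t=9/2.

Δ: Δ0=3, Δ1=-6, Δ2=1/2, Δ3=2
row 1: diag=6, rhs=-54; c'=1/6, d'=-9
row 2: denom=6−1·1/6=35/6; d'=(39−1·-9)/(35/6)=288/35
row 3: denom=6−2·12/35=186/35; d'=(9−2·288/35)/(186/35)=-87/62
back: M3=-87/62
back: M2=288/35−12/35·-87/62=270/31
back: M1=-9−1/6·270/31=-324/31
M: M0=0, M1=-324/31, M2=270/31, M3=-87/62, M4=0
seg 0: a=-2, c=M0/2=0, d=(M1−M0)/(6·2)=-27/31, b=Δ0−h0·(2M0+M1)/6=201/31
seg 1: a=4, c=M1/2=-162/31, d=(M2−M1)/(6·1)=99/31, b=Δ1−h1·(2M1+M2)/6=-123/31
seg 2: a=-2, c=M2/2=135/31, d=(M3−M2)/(6·2)=-209/248, b=Δ2−h2·(2M2+M3)/6=-150/31
seg 3: a=-1, c=M3/2=-87/124, d=(M4−M3)/(6·1)=29/124, b=Δ3−h3·(2M3+M4)/6=153/62
t_q=9/2 → seg 2, τ=3/2; S=-2+-150/31·τ+135/31·τ²+-209/248·τ³=-4571/1984

  seg 0: a=-2 b=201/31 c=0 d=-27/31
  seg 1: a=4 b=-123/31 c=-162/31 d=99/31
  seg 2: a=-2 b=-150/31 c=135/31 d=-209/248
  seg 3: a=-1 b=153/62 c=-87/124 d=29/124
S(9/2) = -4571/1984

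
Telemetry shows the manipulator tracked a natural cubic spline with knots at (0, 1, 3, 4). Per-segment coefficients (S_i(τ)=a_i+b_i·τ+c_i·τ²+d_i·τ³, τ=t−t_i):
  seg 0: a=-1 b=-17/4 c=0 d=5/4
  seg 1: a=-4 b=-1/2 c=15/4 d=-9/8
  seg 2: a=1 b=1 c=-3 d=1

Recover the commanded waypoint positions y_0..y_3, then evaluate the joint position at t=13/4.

y_0 = S_0(0) = a_0 = -1
y_1 = S_1(0) = a_1 = -4
y_2 = S_2(0) = a_2 = 1
y_3 = S_2(1) = 0
t_q=13/4 is in segment 2 (τ=1/4); S_2(τ)=69/64

y_0=-1 y_1=-4 y_2=1 y_3=0
S(13/4) = 69/64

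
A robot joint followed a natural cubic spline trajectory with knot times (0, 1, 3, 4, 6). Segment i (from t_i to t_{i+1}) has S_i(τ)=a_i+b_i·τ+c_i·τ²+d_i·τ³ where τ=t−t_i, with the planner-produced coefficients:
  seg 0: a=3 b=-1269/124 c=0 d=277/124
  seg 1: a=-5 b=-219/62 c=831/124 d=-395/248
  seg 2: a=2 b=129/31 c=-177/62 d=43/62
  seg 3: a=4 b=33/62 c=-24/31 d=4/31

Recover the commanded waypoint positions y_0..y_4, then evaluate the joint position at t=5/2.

y_0 = S_0(0) = a_0 = 3
y_1 = S_1(0) = a_1 = -5
y_2 = S_2(0) = a_2 = 2
y_3 = S_3(0) = a_3 = 4
y_4 = S_3(2) = 3
t_q=5/2 is in segment 1 (τ=3/2); S_1(τ)=-1181/1984

y_0=3 y_1=-5 y_2=2 y_3=4 y_4=3
S(5/2) = -1181/1984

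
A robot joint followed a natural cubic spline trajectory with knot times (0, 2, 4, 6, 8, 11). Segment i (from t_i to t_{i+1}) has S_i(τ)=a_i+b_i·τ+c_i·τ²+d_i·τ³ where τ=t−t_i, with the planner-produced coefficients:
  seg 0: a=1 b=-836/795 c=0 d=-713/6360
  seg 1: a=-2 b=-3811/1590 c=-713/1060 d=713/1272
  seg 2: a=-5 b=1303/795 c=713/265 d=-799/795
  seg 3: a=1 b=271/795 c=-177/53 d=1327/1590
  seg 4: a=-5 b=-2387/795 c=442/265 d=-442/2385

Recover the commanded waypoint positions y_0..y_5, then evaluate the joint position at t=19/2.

y_0 = S_0(0) = a_0 = 1
y_1 = S_1(0) = a_1 = -2
y_2 = S_2(0) = a_2 = -5
y_3 = S_3(0) = a_3 = 1
y_4 = S_4(0) = a_4 = -5
y_5 = S_4(3) = -4
t_q=19/2 is in segment 4 (τ=3/2); S_4(τ)=-6759/1060

y_0=1 y_1=-2 y_2=-5 y_3=1 y_4=-5 y_5=-4
S(19/2) = -6759/1060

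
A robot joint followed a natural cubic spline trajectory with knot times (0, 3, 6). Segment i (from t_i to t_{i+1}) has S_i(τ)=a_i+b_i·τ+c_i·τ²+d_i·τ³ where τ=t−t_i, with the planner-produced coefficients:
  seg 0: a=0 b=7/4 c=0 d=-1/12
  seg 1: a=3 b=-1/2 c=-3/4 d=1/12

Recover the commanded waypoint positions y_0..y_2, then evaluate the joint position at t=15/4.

y_0=0 y_1=3 y_2=-3
S(15/4) = 573/256

y_0 = S_0(0) = a_0 = 0
y_1 = S_1(0) = a_1 = 3
y_2 = S_1(3) = -3
t_q=15/4 is in segment 1 (τ=3/4); S_1(τ)=573/256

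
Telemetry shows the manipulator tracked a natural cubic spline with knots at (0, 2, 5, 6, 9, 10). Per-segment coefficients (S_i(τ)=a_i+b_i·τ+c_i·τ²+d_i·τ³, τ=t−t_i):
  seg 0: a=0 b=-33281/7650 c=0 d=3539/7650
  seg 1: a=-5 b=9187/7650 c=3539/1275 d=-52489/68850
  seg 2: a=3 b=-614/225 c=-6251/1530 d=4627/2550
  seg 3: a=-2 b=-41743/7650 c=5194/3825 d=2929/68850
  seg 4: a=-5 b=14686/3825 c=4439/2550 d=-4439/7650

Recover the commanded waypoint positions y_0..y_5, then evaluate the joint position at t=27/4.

y_0=0 y_1=-5 y_2=3 y_3=-2 y_4=-5 y_5=0
S(27/4) = -288901/54400

y_0 = S_0(0) = a_0 = 0
y_1 = S_1(0) = a_1 = -5
y_2 = S_2(0) = a_2 = 3
y_3 = S_3(0) = a_3 = -2
y_4 = S_4(0) = a_4 = -5
y_5 = S_4(1) = 0
t_q=27/4 is in segment 3 (τ=3/4); S_3(τ)=-288901/54400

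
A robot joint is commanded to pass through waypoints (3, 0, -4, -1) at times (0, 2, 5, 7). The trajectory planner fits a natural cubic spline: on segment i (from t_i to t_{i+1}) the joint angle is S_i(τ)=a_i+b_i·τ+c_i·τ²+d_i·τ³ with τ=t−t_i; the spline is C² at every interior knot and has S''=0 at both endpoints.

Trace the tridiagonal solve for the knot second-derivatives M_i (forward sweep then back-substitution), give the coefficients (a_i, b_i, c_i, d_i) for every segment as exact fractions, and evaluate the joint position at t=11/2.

  seg 0: a=3 b=-737/546 c=0 d=-41/1092
  seg 1: a=0 b=-983/546 c=-41/182 d=8/63
  seg 2: a=-4 b=151/546 c=167/182 d=-167/1092
S(11/2) = -1519/416

Δ: Δ0=-3/2, Δ1=-4/3, Δ2=3/2
row 1: diag=10, rhs=1; c'=3/10, d'=1/10
row 2: denom=10−3·3/10=91/10; d'=(17−3·1/10)/(91/10)=167/91
back: M2=167/91
back: M1=1/10−3/10·167/91=-41/91
M: M0=0, M1=-41/91, M2=167/91, M3=0
seg 0: a=3, c=M0/2=0, d=(M1−M0)/(6·2)=-41/1092, b=Δ0−h0·(2M0+M1)/6=-737/546
seg 1: a=0, c=M1/2=-41/182, d=(M2−M1)/(6·3)=8/63, b=Δ1−h1·(2M1+M2)/6=-983/546
seg 2: a=-4, c=M2/2=167/182, d=(M3−M2)/(6·2)=-167/1092, b=Δ2−h2·(2M2+M3)/6=151/546
t_q=11/2 → seg 2, τ=1/2; S=-4+151/546·τ+167/182·τ²+-167/1092·τ³=-1519/416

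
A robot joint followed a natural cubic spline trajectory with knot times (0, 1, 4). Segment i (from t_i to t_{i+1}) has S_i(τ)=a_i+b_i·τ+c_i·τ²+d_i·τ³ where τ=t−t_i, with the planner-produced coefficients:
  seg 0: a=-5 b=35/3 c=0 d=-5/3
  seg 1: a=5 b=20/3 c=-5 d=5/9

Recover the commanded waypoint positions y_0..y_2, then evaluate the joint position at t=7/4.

y_0=-5 y_1=5 y_2=-5
S(7/4) = 475/64

y_0 = S_0(0) = a_0 = -5
y_1 = S_1(0) = a_1 = 5
y_2 = S_1(3) = -5
t_q=7/4 is in segment 1 (τ=3/4); S_1(τ)=475/64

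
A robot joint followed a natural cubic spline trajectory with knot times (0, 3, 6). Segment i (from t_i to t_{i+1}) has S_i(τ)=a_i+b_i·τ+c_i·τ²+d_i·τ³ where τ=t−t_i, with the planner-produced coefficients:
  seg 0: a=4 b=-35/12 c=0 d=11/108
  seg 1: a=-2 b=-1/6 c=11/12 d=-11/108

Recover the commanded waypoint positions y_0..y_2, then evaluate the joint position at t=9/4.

y_0 = S_0(0) = a_0 = 4
y_1 = S_1(0) = a_1 = -2
y_2 = S_1(3) = 3
t_q=9/4 is in segment 0 (τ=9/4); S_0(τ)=-359/256

y_0=4 y_1=-2 y_2=3
S(9/4) = -359/256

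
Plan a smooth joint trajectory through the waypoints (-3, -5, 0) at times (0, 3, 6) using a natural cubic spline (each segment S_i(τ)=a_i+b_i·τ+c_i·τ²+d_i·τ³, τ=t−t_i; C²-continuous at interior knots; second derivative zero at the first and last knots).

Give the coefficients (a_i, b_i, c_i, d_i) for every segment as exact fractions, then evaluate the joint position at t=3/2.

  seg 0: a=-3 b=-5/4 c=0 d=7/108
  seg 1: a=-5 b=1/2 c=7/12 d=-7/108
S(3/2) = -149/32

Δ: Δ0=-2/3, Δ1=5/3
row 1: diag=12, rhs=14; c'=1/4, d'=7/6
back: M1=7/6
M: M0=0, M1=7/6, M2=0
seg 0: a=-3, c=M0/2=0, d=(M1−M0)/(6·3)=7/108, b=Δ0−h0·(2M0+M1)/6=-5/4
seg 1: a=-5, c=M1/2=7/12, d=(M2−M1)/(6·3)=-7/108, b=Δ1−h1·(2M1+M2)/6=1/2
t_q=3/2 → seg 0, τ=3/2; S=-3+-5/4·τ+0·τ²+7/108·τ³=-149/32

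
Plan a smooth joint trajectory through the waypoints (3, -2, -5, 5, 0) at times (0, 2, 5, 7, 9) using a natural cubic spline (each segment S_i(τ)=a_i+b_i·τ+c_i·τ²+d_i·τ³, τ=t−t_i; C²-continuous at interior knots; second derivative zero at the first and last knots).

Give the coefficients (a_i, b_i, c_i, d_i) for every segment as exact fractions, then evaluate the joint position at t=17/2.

  seg 0: a=3 b=-785/344 c=0 d=-75/1376
  seg 1: a=-2 b=-505/172 c=-225/688 d=223/688
  seg 2: a=-5 b=2651/688 c=891/344 d=-2775/2752
  seg 3: a=5 b=727/344 c=-4761/1376 d=1587/2752
S(17/2) = 51325/22016

Δ: Δ0=-5/2, Δ1=-1, Δ2=5, Δ3=-5/2
row 1: diag=10, rhs=9; c'=3/10, d'=9/10
row 2: denom=10−3·3/10=91/10; d'=(36−3·9/10)/(91/10)=333/91
row 3: denom=8−2·20/91=688/91; d'=(-45−2·333/91)/(688/91)=-4761/688
back: M3=-4761/688
back: M2=333/91−20/91·-4761/688=891/172
back: M1=9/10−3/10·891/172=-225/344
M: M0=0, M1=-225/344, M2=891/172, M3=-4761/688, M4=0
seg 0: a=3, c=M0/2=0, d=(M1−M0)/(6·2)=-75/1376, b=Δ0−h0·(2M0+M1)/6=-785/344
seg 1: a=-2, c=M1/2=-225/688, d=(M2−M1)/(6·3)=223/688, b=Δ1−h1·(2M1+M2)/6=-505/172
seg 2: a=-5, c=M2/2=891/344, d=(M3−M2)/(6·2)=-2775/2752, b=Δ2−h2·(2M2+M3)/6=2651/688
seg 3: a=5, c=M3/2=-4761/1376, d=(M4−M3)/(6·2)=1587/2752, b=Δ3−h3·(2M3+M4)/6=727/344
t_q=17/2 → seg 3, τ=3/2; S=5+727/344·τ+-4761/1376·τ²+1587/2752·τ³=51325/22016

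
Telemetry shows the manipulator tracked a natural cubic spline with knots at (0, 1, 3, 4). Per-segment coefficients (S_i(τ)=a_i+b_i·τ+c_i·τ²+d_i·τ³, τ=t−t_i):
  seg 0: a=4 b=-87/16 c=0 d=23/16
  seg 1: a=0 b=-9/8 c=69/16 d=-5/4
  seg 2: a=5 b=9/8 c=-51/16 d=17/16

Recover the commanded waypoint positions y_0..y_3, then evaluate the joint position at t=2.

y_0 = S_0(0) = a_0 = 4
y_1 = S_1(0) = a_1 = 0
y_2 = S_2(0) = a_2 = 5
y_3 = S_2(1) = 4
t_q=2 is in segment 1 (τ=1); S_1(τ)=31/16

y_0=4 y_1=0 y_2=5 y_3=4
S(2) = 31/16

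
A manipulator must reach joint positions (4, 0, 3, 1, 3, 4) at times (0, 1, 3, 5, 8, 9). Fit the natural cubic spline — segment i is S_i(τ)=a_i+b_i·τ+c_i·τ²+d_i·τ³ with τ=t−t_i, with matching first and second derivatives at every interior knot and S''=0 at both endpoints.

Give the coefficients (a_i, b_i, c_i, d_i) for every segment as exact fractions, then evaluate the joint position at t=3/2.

  seg 0: a=4 b=-45241/8796 c=0 d=10057/8796
  seg 1: a=0 b=-7535/4398 c=10057/2932 d=-16039/17592
  seg 2: a=3 b=2345/2199 c=-2991/1466 d=4429/8796
  seg 3: a=1 b=-2314/2199 c=719/733 d=-299/2199
  seg 4: a=3 b=2555/2199 c=-178/733 d=178/2199
S(3/2) = -5305/46912

Δ: Δ0=-4, Δ1=3/2, Δ2=-1, Δ3=2/3, Δ4=1
row 1: diag=6, rhs=33; c'=1/3, d'=11/2
row 2: denom=8−2·1/3=22/3; d'=(-15−2·11/2)/(22/3)=-39/11
row 3: denom=10−2·3/11=104/11; d'=(10−2·-39/11)/(104/11)=47/26
row 4: denom=8−3·33/104=733/104; d'=(2−3·47/26)/(733/104)=-356/733
back: M4=-356/733
back: M3=47/26−33/104·-356/733=1438/733
back: M2=-39/11−3/11·1438/733=-2991/733
back: M1=11/2−1/3·-2991/733=10057/1466
M: M0=0, M1=10057/1466, M2=-2991/733, M3=1438/733, M4=-356/733, M5=0
seg 0: a=4, c=M0/2=0, d=(M1−M0)/(6·1)=10057/8796, b=Δ0−h0·(2M0+M1)/6=-45241/8796
seg 1: a=0, c=M1/2=10057/2932, d=(M2−M1)/(6·2)=-16039/17592, b=Δ1−h1·(2M1+M2)/6=-7535/4398
seg 2: a=3, c=M2/2=-2991/1466, d=(M3−M2)/(6·2)=4429/8796, b=Δ2−h2·(2M2+M3)/6=2345/2199
seg 3: a=1, c=M3/2=719/733, d=(M4−M3)/(6·3)=-299/2199, b=Δ3−h3·(2M3+M4)/6=-2314/2199
seg 4: a=3, c=M4/2=-178/733, d=(M5−M4)/(6·1)=178/2199, b=Δ4−h4·(2M4+M5)/6=2555/2199
t_q=3/2 → seg 1, τ=1/2; S=0+-7535/4398·τ+10057/2932·τ²+-16039/17592·τ³=-5305/46912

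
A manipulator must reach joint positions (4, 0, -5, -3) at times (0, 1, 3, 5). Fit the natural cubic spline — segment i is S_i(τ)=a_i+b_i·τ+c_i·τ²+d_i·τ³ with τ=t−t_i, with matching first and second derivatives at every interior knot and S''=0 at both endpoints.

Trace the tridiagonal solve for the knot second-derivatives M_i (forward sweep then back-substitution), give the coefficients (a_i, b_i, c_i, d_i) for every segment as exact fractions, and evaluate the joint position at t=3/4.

Δ: Δ0=-4, Δ1=-5/2, Δ2=1
row 1: diag=6, rhs=9; c'=1/3, d'=3/2
row 2: denom=8−2·1/3=22/3; d'=(21−2·3/2)/(22/3)=27/11
back: M2=27/11
back: M1=3/2−1/3·27/11=15/22
M: M0=0, M1=15/22, M2=27/11, M3=0
seg 0: a=4, c=M0/2=0, d=(M1−M0)/(6·1)=5/44, b=Δ0−h0·(2M0+M1)/6=-181/44
seg 1: a=0, c=M1/2=15/44, d=(M2−M1)/(6·2)=13/88, b=Δ1−h1·(2M1+M2)/6=-83/22
seg 2: a=-5, c=M2/2=27/22, d=(M3−M2)/(6·2)=-9/44, b=Δ2−h2·(2M2+M3)/6=-7/11
t_q=3/4 → seg 0, τ=3/4; S=4+-181/44·τ+0·τ²+5/44·τ³=2711/2816

  seg 0: a=4 b=-181/44 c=0 d=5/44
  seg 1: a=0 b=-83/22 c=15/44 d=13/88
  seg 2: a=-5 b=-7/11 c=27/22 d=-9/44
S(3/4) = 2711/2816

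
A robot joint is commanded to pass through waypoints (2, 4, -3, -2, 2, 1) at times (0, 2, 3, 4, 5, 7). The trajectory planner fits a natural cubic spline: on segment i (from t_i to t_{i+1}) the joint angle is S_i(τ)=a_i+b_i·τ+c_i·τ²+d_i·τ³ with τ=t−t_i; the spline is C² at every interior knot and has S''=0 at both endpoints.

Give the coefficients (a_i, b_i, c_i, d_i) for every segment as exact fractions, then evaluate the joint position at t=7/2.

Δ: Δ0=1, Δ1=-7, Δ2=1, Δ3=4, Δ4=-1/2
row 1: diag=6, rhs=-48; c'=1/6, d'=-8
row 2: denom=4−1·1/6=23/6; d'=(48−1·-8)/(23/6)=336/23
row 3: denom=4−1·6/23=86/23; d'=(18−1·336/23)/(86/23)=39/43
row 4: denom=6−1·23/86=493/86; d'=(-27−1·39/43)/(493/86)=-2400/493
back: M4=-2400/493
back: M3=39/43−23/86·-2400/493=1089/493
back: M2=336/23−6/23·1089/493=6918/493
back: M1=-8−1/6·6918/493=-5097/493
M: M0=0, M1=-5097/493, M2=6918/493, M3=1089/493, M4=-2400/493, M5=0
seg 0: a=2, c=M0/2=0, d=(M1−M0)/(6·2)=-1699/1972, b=Δ0−h0·(2M0+M1)/6=2192/493
seg 1: a=4, c=M1/2=-5097/986, d=(M2−M1)/(6·1)=4005/986, b=Δ1−h1·(2M1+M2)/6=-2905/493
seg 2: a=-3, c=M2/2=3459/493, d=(M3−M2)/(6·1)=-67/34, b=Δ2−h2·(2M2+M3)/6=-3989/986
seg 3: a=-2, c=M3/2=1089/986, d=(M4−M3)/(6·1)=-1163/986, b=Δ3−h3·(2M3+M4)/6=2009/493
seg 4: a=2, c=M4/2=-1200/493, d=(M5−M4)/(6·2)=200/493, b=Δ4−h4·(2M4+M5)/6=2707/986
t_q=7/2 → seg 2, τ=1/2; S=-3+-3989/986·τ+3459/493·τ²+-67/34·τ³=-1631/464

  seg 0: a=2 b=2192/493 c=0 d=-1699/1972
  seg 1: a=4 b=-2905/493 c=-5097/986 d=4005/986
  seg 2: a=-3 b=-3989/986 c=3459/493 d=-67/34
  seg 3: a=-2 b=2009/493 c=1089/986 d=-1163/986
  seg 4: a=2 b=2707/986 c=-1200/493 d=200/493
S(7/2) = -1631/464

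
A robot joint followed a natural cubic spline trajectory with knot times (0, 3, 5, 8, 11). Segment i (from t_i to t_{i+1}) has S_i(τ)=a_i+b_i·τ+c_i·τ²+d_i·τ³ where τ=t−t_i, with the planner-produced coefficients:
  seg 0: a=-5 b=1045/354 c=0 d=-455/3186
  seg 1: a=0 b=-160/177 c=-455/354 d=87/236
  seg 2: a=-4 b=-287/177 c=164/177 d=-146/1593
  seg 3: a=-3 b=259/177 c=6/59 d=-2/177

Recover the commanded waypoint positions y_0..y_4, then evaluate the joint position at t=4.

y_0=-5 y_1=0 y_2=-4 y_3=-3 y_4=2
S(4) = -1289/708

y_0 = S_0(0) = a_0 = -5
y_1 = S_1(0) = a_1 = 0
y_2 = S_2(0) = a_2 = -4
y_3 = S_3(0) = a_3 = -3
y_4 = S_3(3) = 2
t_q=4 is in segment 1 (τ=1); S_1(τ)=-1289/708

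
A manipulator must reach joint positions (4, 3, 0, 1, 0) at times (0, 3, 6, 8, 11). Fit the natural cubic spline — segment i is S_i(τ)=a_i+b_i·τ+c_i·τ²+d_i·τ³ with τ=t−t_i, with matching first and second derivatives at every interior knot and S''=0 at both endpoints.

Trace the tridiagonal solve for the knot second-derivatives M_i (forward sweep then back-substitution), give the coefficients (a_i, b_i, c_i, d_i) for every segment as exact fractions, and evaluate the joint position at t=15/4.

Δ: Δ0=-1/3, Δ1=-1, Δ2=1/2, Δ3=-1/3
row 1: diag=12, rhs=-4; c'=1/4, d'=-1/3
row 2: denom=10−3·1/4=37/4; d'=(9−3·-1/3)/(37/4)=40/37
row 3: denom=10−2·8/37=354/37; d'=(-5−2·40/37)/(354/37)=-265/354
back: M3=-265/354
back: M2=40/37−8/37·-265/354=220/177
back: M1=-1/3−1/4·220/177=-38/59
M: M0=0, M1=-38/59, M2=220/177, M3=-265/354, M4=0
seg 0: a=4, c=M0/2=0, d=(M1−M0)/(6·3)=-19/531, b=Δ0−h0·(2M0+M1)/6=-2/177
seg 1: a=3, c=M1/2=-19/59, d=(M2−M1)/(6·3)=167/1593, b=Δ1−h1·(2M1+M2)/6=-173/177
seg 2: a=0, c=M2/2=110/177, d=(M3−M2)/(6·2)=-235/1416, b=Δ2−h2·(2M2+M3)/6=-14/177
seg 3: a=1, c=M3/2=-265/708, d=(M4−M3)/(6·3)=265/6372, b=Δ3−h3·(2M3+M4)/6=49/118
t_q=15/4 → seg 1, τ=3/4; S=3+-173/177·τ+-19/59·τ²+167/1593·τ³=8043/3776

  seg 0: a=4 b=-2/177 c=0 d=-19/531
  seg 1: a=3 b=-173/177 c=-19/59 d=167/1593
  seg 2: a=0 b=-14/177 c=110/177 d=-235/1416
  seg 3: a=1 b=49/118 c=-265/708 d=265/6372
S(15/4) = 8043/3776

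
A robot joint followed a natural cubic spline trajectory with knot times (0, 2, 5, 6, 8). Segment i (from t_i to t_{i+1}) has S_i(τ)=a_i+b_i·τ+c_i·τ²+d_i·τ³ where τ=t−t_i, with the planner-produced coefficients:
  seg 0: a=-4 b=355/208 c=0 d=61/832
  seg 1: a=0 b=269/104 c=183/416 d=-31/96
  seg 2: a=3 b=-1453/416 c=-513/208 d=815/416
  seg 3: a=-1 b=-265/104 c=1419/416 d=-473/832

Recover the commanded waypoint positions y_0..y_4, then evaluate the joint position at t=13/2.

y_0=-4 y_1=0 y_2=3 y_3=-1 y_4=3
S(13/2) = -9933/6656

y_0 = S_0(0) = a_0 = -4
y_1 = S_1(0) = a_1 = 0
y_2 = S_2(0) = a_2 = 3
y_3 = S_3(0) = a_3 = -1
y_4 = S_3(2) = 3
t_q=13/2 is in segment 3 (τ=1/2); S_3(τ)=-9933/6656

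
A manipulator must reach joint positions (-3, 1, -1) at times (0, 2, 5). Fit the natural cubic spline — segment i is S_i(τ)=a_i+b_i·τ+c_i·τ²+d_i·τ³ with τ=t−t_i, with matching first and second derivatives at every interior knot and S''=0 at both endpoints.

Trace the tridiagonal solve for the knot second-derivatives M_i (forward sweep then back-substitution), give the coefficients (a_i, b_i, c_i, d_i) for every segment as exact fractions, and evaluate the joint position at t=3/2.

Δ: Δ0=2, Δ1=-2/3
row 1: diag=10, rhs=-16; c'=3/10, d'=-8/5
back: M1=-8/5
M: M0=0, M1=-8/5, M2=0
seg 0: a=-3, c=M0/2=0, d=(M1−M0)/(6·2)=-2/15, b=Δ0−h0·(2M0+M1)/6=38/15
seg 1: a=1, c=M1/2=-4/5, d=(M2−M1)/(6·3)=4/45, b=Δ1−h1·(2M1+M2)/6=14/15
t_q=3/2 → seg 0, τ=3/2; S=-3+38/15·τ+0·τ²+-2/15·τ³=7/20

  seg 0: a=-3 b=38/15 c=0 d=-2/15
  seg 1: a=1 b=14/15 c=-4/5 d=4/45
S(3/2) = 7/20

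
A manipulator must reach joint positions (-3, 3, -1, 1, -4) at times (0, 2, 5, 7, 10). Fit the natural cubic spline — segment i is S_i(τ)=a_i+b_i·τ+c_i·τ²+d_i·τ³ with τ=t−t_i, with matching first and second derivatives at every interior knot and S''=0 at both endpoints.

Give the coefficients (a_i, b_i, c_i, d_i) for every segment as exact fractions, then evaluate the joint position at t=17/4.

Δ: Δ0=3, Δ1=-4/3, Δ2=1, Δ3=-5/3
row 1: diag=10, rhs=-26; c'=3/10, d'=-13/5
row 2: denom=10−3·3/10=91/10; d'=(14−3·-13/5)/(91/10)=218/91
row 3: denom=10−2·20/91=870/91; d'=(-16−2·218/91)/(870/91)=-946/435
back: M3=-946/435
back: M2=218/91−20/91·-946/435=250/87
back: M1=-13/5−3/10·250/87=-502/145
M: M0=0, M1=-502/145, M2=250/87, M3=-946/435, M4=0
seg 0: a=-3, c=M0/2=0, d=(M1−M0)/(6·2)=-251/870, b=Δ0−h0·(2M0+M1)/6=1807/435
seg 1: a=3, c=M1/2=-251/145, d=(M2−M1)/(6·3)=1378/3915, b=Δ1−h1·(2M1+M2)/6=301/435
seg 2: a=-1, c=M2/2=125/87, d=(M3−M2)/(6·2)=-61/145, b=Δ2−h2·(2M2+M3)/6=-83/435
seg 3: a=1, c=M3/2=-473/435, d=(M4−M3)/(6·3)=473/3915, b=Δ3−h3·(2M3+M4)/6=221/435
t_q=17/4 → seg 1, τ=9/4; S=3+301/435·τ+-251/145·τ²+1378/3915·τ³=-183/928

  seg 0: a=-3 b=1807/435 c=0 d=-251/870
  seg 1: a=3 b=301/435 c=-251/145 d=1378/3915
  seg 2: a=-1 b=-83/435 c=125/87 d=-61/145
  seg 3: a=1 b=221/435 c=-473/435 d=473/3915
S(17/4) = -183/928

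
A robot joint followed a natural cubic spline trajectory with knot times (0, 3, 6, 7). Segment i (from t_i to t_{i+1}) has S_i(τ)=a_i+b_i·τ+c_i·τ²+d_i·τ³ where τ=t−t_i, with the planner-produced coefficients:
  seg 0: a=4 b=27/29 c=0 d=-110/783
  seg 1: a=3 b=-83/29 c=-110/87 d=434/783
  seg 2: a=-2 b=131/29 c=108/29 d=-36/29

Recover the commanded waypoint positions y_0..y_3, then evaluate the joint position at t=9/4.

y_0 = S_0(0) = a_0 = 4
y_1 = S_1(0) = a_1 = 3
y_2 = S_2(0) = a_2 = -2
y_3 = S_2(1) = 5
t_q=9/4 is in segment 0 (τ=9/4); S_0(τ)=4171/928

y_0=4 y_1=3 y_2=-2 y_3=5
S(9/4) = 4171/928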